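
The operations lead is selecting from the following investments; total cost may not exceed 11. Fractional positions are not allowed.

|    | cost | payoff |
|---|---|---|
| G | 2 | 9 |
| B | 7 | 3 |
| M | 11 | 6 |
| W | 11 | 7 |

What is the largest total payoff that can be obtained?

12

Allowing fractional choices, the relaxed optimum would be about 14.7, but investments are indivisible.
G + B: cost 2 + 7 = 9 ≤ 11, payoff 9 + 3 = 12.
G: cost 2 ≤ 11, payoff 9.
Best is G and B with total payoff 12.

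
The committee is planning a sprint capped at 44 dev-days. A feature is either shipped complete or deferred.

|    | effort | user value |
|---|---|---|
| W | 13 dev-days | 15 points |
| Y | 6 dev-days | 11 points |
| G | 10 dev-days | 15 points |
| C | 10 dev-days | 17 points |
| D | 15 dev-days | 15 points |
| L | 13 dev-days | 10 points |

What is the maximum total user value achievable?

58

Take W, Y, G, and C: effort 13 + 6 + 10 + 10 = 39 ≤ 44, user value 15 + 11 + 15 + 17 = 58.
No feasible combination exceeds this.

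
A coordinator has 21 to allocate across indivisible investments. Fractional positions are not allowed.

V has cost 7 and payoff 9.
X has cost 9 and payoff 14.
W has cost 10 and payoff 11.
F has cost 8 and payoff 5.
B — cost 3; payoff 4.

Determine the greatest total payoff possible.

27

Take V, X, and B: cost 7 + 9 + 3 = 19 ≤ 21, payoff 9 + 14 + 4 = 27.
No other feasible combination does better.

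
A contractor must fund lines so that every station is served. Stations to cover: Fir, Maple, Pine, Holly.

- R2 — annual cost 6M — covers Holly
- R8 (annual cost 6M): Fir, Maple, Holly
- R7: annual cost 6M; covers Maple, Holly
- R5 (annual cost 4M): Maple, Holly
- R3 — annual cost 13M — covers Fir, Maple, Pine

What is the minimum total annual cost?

17

This is an integer covering problem.
The greedy cost-per-new-station heuristic would pick R8 and R3 for 19, but a cheaper cover exists.
Choose R5 and R3: together they cover Fir, Maple, Pine, Holly — every station.
Total annual cost: 4 + 13 = 17.
No cover costs less than 17.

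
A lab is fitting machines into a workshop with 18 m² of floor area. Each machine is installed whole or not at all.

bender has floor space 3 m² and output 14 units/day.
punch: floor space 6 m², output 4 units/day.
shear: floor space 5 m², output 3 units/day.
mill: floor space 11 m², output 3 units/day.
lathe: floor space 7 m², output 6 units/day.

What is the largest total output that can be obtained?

24

Treat it as a binary knapsack problem.
bender + punch + shear: floor space 3 + 6 + 5 = 14 ≤ 18, output 14 + 4 + 3 = 21.
bender + punch + lathe: floor space 3 + 6 + 7 = 16 ≤ 18, output 14 + 4 + 6 = 24.
bender + shear + lathe: floor space 3 + 5 + 7 = 15 ≤ 18, output 14 + 3 + 6 = 23.
Best is bender, punch, and lathe with total output 24.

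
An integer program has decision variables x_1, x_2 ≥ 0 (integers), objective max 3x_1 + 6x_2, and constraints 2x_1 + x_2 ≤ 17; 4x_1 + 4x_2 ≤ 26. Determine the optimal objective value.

36

(x_1,x_2)=(0,6): 2·0+1·6=6≤17, 4·0+4·6=24≤26, objective 36.
(x_1,x_2)=(1,5): 2·1+1·5=7≤17, 4·1+4·5=24≤26, objective 33.
(x_1,x_2)=(0,5): 2·0+1·5=5≤17, 4·0+4·5=20≤26, objective 30.
Maximum is 36 at (x_1,x_2)=(0,6).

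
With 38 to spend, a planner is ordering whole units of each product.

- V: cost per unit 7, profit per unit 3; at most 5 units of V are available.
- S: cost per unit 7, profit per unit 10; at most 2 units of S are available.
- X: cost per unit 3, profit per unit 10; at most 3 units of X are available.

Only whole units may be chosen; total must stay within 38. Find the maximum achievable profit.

2×V, 2×S, and 3×X: cost 37 ≤ 38, profit 2·3 + 2·10 + 3·10 = 56.
1×V, 2×S, and 3×X: cost 30 ≤ 38, profit 1·3 + 2·10 + 3·10 = 53.
Best is 56.

56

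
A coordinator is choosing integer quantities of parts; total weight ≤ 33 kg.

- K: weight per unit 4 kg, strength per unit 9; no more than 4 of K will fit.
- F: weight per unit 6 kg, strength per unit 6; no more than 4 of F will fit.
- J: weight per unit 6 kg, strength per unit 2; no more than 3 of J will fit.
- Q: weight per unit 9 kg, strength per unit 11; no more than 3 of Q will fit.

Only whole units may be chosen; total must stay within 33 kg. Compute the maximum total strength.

53

K has the best ratio (9/4); taking only K gives at most 4×9 = 36 (stopped by the supply cap of 4).
Mixing does better — 4×K, 1×F, and 1×Q: weight 31 ≤ 33, strength 4·9 + 1·6 + 1·11 = 53.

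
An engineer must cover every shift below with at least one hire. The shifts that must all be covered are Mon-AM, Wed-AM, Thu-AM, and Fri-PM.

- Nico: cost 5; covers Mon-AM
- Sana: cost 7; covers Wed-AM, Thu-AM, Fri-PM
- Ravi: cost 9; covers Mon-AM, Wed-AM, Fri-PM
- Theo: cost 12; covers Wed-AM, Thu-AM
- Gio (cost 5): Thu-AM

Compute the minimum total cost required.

Choose Nico and Sana: together they cover Mon-AM, Wed-AM, Thu-AM, Fri-PM — every shift.
Total cost: 5 + 7 = 12.

12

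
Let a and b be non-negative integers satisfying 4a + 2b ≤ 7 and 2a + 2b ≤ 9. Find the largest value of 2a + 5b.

15

The continuous relaxation peaks at (0, 3.5) with value 17.50; rounding to a feasible lattice point costs some objective.
(a,b)=(0,3): 4·0+2·3=6≤7, 2·0+2·3=6≤9, objective 15.
(a,b)=(0,2): 4·0+2·2=4≤7, 2·0+2·2=4≤9, objective 10.
Maximum is 15 at (a,b)=(0,3).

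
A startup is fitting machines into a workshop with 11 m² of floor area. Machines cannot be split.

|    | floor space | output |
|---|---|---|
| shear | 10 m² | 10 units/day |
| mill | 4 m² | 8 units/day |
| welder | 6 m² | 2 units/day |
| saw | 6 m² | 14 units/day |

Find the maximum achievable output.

22

saw: floor space 6 ≤ 11, output 14.
shear: floor space 10 ≤ 11, output 10.
mill + saw: floor space 4 + 6 = 10 ≤ 11, output 8 + 14 = 22.
Best is mill and saw with total output 22.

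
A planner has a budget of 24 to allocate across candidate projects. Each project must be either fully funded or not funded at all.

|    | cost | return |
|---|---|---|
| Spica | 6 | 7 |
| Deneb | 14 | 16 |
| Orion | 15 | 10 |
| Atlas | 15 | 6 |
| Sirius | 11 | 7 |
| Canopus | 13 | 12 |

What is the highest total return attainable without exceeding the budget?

This is a 0-1 knapsack instance.
Take Spica and Deneb: cost 6 + 14 = 20 ≤ 24, return 7 + 16 = 23.
No other feasible combination does better.

23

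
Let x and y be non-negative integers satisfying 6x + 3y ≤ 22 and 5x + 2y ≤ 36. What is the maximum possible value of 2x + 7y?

49

(x,y)=(0,7): 6·0+3·7=21≤22, 5·0+2·7=14≤36, objective 49.
(x,y)=(0,6): 6·0+3·6=18≤22, 5·0+2·6=12≤36, objective 42.
No feasible integer point exceeds 49.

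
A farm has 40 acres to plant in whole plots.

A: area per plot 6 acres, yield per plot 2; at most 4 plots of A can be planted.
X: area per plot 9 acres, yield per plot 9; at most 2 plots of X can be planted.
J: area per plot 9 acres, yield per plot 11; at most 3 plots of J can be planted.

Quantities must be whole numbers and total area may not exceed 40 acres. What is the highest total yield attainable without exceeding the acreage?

This is a bounded integer knapsack.
J has the best ratio (11/9); taking only J gives at most 3×11 = 33 (stopped by the supply cap of 3).
Mixing does better — 1×X and 3×J: area 36 ≤ 40, yield 1·9 + 3·11 = 42.

42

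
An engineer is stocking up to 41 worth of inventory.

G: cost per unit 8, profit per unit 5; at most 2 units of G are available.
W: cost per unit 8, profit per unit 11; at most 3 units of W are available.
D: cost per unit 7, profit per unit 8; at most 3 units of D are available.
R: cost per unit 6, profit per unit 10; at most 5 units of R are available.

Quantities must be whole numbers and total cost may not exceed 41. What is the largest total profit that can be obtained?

62

2×W and 4×R: cost 40 ≤ 41, profit 2·11 + 4·10 = 62.
1×W and 5×R: cost 38 ≤ 41, profit 1·11 + 5·10 = 61.
Best is 62.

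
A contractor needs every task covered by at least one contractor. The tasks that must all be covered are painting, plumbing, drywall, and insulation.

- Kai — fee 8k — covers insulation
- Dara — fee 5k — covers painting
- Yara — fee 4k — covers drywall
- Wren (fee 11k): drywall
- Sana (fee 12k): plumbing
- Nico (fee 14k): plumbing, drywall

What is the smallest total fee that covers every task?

Choose Kai, Dara, and Nico: together they cover painting, plumbing, drywall, insulation — every task.
Total fee: 8 + 5 + 14 = 27.

27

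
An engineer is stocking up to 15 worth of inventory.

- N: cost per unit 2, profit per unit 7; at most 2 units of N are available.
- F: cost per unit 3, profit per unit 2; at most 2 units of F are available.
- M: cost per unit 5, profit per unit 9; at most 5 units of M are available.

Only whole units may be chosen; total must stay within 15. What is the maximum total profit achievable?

32

This is a bounded integer knapsack.
Take 2×N and 2×M: cost 14 ≤ 15, profit 2·7 + 2·9 = 32.
N has the best ratio (7/2) and is taken to its limit of 2; remaining capacity is filled optimally with the others.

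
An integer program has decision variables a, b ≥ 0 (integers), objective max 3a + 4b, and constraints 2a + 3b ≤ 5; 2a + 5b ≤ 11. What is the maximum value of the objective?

(a,b)=(1,1): 2·1+3·1=5≤5, 2·1+5·1=7≤11, objective 7.
(a,b)=(2,0): 2·2+3·0=4≤5, 2·2+5·0=4≤11, objective 6.
(a,b)=(0,1): 2·0+3·1=3≤5, 2·0+5·1=5≤11, objective 4.
(a,b)=(1,0): 2·1+3·0=2≤5, 2·1+5·0=2≤11, objective 3.
No feasible integer point exceeds 7.

7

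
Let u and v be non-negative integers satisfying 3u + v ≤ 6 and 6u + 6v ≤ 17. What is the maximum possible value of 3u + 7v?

14

(u,v)=(0,2) is feasible, giving 14.
(u,v)=(1,1) is feasible, giving 10.
(u,v)=(0,1) is feasible, giving 7.
No feasible integer point exceeds 14.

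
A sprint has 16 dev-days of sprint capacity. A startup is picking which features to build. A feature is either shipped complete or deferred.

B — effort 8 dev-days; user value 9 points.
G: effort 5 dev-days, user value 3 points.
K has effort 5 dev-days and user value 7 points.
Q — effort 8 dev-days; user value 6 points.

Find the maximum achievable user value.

Allowing fractional choices, the relaxed optimum would be about 18.2, but features are indivisible.
B + Q: effort 8 + 8 = 16 ≤ 16, user value 9 + 6 = 15.
K + Q: effort 5 + 8 = 13 ≤ 16, user value 7 + 6 = 13.
B + K: effort 8 + 5 = 13 ≤ 16, user value 9 + 7 = 16.
Best is B and K with total user value 16.

16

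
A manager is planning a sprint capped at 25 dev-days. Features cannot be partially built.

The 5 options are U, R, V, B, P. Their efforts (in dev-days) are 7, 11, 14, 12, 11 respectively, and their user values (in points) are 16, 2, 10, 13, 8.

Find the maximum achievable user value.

Take U and B: effort 7 + 12 = 19 ≤ 25, user value 16 + 13 = 29.
No other feasible combination does better.

29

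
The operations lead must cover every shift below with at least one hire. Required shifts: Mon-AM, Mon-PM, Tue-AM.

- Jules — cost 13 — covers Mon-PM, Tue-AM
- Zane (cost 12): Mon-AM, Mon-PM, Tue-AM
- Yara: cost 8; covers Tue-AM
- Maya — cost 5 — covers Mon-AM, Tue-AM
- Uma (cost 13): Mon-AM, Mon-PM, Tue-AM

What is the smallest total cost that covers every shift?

Zane alone covers Mon-AM, Mon-PM, Tue-AM — every shift.
Total cost: 12.

12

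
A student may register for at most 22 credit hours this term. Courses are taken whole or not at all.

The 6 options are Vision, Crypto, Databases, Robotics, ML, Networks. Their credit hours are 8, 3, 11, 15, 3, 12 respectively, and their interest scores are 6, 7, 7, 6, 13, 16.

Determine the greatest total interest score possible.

Take Crypto, ML, and Networks: credit hours 3 + 3 + 12 = 18 ≤ 22, interest score 7 + 13 + 16 = 36.
No other feasible combination does better.

36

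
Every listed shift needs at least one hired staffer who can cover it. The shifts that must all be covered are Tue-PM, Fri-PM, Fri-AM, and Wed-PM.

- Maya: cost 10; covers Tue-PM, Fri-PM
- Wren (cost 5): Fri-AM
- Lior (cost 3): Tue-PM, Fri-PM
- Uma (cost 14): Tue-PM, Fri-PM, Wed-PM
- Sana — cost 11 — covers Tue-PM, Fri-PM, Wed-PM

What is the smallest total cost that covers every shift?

This is a weighted set-cover instance.
The greedy cost-per-new-shift heuristic would pick Lior, Wren, and Sana for 19, but a cheaper cover exists.
Choose Wren and Sana: together they cover Tue-PM, Fri-PM, Fri-AM, Wed-PM — every shift.
Total cost: 5 + 11 = 16.
No cover costs less than 16.

16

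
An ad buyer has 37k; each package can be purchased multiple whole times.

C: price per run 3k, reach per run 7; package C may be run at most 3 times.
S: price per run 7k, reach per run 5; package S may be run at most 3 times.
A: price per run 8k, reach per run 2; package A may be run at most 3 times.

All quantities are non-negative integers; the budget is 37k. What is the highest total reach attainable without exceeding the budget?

This is a bounded integer knapsack.
3×C, 2×S, and 1×A: price 31 ≤ 37, reach 3·7 + 2·5 + 1·2 = 33.
3×C and 3×S: price 30 ≤ 37, reach 3·7 + 3·5 = 36.
Best is 36.

36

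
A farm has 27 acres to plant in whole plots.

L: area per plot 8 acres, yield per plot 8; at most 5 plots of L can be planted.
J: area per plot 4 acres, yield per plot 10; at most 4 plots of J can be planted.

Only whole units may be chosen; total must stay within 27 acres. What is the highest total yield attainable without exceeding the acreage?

J has the best ratio (10/4); taking only J gives at most 4×10 = 40 (stopped by the supply cap of 4).
Mixing does better — 1×L and 4×J: area 24 ≤ 27, yield 1·8 + 4·10 = 48.

48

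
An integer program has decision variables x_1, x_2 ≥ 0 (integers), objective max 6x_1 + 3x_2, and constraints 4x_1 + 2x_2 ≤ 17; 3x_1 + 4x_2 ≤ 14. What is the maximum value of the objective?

Relaxing integrality, the LP optimum is 25.50 at (x_1,x_2) = (4.25, 0), which is not an integer point.
(x_1,x_2)=(4,0) is feasible, giving 24.
(x_1,x_2)=(3,1) is feasible, giving 21.
(x_1,x_2)=(3,0) is feasible, giving 18.
The best lattice point is (4,0), giving 24.

24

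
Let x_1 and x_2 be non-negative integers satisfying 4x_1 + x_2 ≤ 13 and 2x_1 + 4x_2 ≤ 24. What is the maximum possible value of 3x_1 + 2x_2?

16

(x_1,x_2)=(2,5): 4·2+1·5=13≤13, 2·2+4·5=24≤24, objective 16.
(x_1,x_2)=(2,4): 4·2+1·4=12≤13, 2·2+4·4=20≤24, objective 14.
(x_1,x_2)=(1,5): 4·1+1·5=9≤13, 2·1+4·5=22≤24, objective 13.
(x_1,x_2)=(1,4): 4·1+1·4=8≤13, 2·1+4·4=18≤24, objective 11.
The best lattice point is (2,5), giving 16.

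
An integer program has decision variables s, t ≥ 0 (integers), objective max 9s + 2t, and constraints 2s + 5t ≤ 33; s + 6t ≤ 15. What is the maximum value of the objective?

(s,t)=(15,0) is feasible, giving 135.
(s,t)=(14,0) is feasible, giving 126.
The best lattice point is (15,0), giving 135.

135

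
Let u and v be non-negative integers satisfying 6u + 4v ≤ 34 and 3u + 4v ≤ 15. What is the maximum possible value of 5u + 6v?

25

(u,v)=(5,0) is feasible, giving 25.
(u,v)=(4,0) is feasible, giving 20.
The best lattice point is (5,0), giving 25.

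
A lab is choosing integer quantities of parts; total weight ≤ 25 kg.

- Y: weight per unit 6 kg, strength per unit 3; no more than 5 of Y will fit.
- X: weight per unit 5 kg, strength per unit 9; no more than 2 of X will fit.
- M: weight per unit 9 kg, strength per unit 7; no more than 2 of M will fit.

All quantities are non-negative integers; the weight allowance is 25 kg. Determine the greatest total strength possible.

28

X has the best ratio (9/5); taking only X gives at most 2×9 = 18 (stopped by the supply cap of 2).
Mixing does better — 1×Y, 2×X, and 1×M: weight 25 ≤ 25, strength 1·3 + 2·9 + 1·7 = 28.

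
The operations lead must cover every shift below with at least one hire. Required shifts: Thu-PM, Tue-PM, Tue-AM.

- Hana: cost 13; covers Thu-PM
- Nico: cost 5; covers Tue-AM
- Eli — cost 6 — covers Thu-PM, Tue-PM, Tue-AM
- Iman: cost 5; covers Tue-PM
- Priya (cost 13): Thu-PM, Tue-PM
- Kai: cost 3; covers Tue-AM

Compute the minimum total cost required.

6

This is an integer covering problem.
Eli alone covers Thu-PM, Tue-PM, Tue-AM — every shift.
Total cost: 6.
No cover costs less than 6.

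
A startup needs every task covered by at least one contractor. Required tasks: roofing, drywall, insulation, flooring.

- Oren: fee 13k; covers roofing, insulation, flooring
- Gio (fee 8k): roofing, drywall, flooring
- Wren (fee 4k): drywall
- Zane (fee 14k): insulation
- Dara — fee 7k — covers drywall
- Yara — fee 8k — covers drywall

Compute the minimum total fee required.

17

The greedy cost-per-new-task heuristic would pick Gio and Oren for 21, but a cheaper cover exists.
Choose Oren and Wren: together they cover roofing, drywall, insulation, flooring — every task.
Total fee: 13 + 4 = 17.
No cover costs less than 17.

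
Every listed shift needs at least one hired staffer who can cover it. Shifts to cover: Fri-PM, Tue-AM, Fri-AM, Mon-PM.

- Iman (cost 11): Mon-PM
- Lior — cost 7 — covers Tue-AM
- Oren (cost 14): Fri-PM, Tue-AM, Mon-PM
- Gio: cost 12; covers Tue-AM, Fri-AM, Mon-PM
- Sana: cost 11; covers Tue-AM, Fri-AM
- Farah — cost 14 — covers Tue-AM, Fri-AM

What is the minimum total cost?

25

The greedy cost-per-new-shift heuristic would pick Gio and Oren for 26, but a cheaper cover exists.
Choose Oren and Sana: together they cover Fri-PM, Tue-AM, Fri-AM, Mon-PM — every shift.
Total cost: 14 + 11 = 25.
No cover costs less than 25.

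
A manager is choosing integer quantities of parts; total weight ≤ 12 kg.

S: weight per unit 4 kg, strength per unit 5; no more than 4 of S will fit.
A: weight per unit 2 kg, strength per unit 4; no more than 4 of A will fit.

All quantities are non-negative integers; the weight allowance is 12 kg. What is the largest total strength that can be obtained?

21

Take 1×S and 4×A: weight 12 ≤ 12, strength 1·5 + 4·4 = 21.
A has the best ratio (4/2) and is taken to its limit of 4; remaining capacity is filled optimally with the others.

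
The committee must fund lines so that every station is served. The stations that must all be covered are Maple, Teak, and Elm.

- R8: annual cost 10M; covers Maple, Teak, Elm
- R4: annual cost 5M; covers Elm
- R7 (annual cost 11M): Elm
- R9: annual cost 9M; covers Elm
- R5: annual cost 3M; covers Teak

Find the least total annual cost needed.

10

The greedy cost-per-new-station heuristic would pick R5 and R8 for 13, but a cheaper cover exists.
R8 alone covers Maple, Teak, Elm — every station.
Total annual cost: 10.
No cover costs less than 10.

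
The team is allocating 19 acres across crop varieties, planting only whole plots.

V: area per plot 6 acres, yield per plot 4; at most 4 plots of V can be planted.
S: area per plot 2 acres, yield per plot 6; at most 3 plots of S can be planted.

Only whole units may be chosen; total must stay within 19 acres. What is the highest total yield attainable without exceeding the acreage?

26

This is a bounded integer knapsack.
1×V and 3×S: area 12 ≤ 19, yield 1·4 + 3·6 = 22.
2×V and 3×S: area 18 ≤ 19, yield 2·4 + 3·6 = 26.
Best is 26.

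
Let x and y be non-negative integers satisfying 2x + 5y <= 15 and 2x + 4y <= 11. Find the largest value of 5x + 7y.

Relaxing integrality, the LP optimum is 27.50 at (x,y) = (5.5, 0), which is not an integer point.
(x,y)=(5,0): 2·5+5·0=10≤15, 2·5+4·0=10≤11, objective 25.
(x,y)=(4,0): 2·4+5·0=8≤15, 2·4+4·0=8≤11, objective 20.
Maximum is 25 at (x,y)=(5,0).

25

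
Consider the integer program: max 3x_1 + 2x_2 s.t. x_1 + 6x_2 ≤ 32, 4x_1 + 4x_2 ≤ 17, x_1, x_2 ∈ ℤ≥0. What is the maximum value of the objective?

12

Relaxing integrality, the LP optimum is 12.75 at (x_1,x_2) = (4.25, 0), which is not an integer point.
(x_1,x_2)=(4,0): 1·4+6·0=4≤32, 4·4+4·0=16≤17, objective 12.
(x_1,x_2)=(3,1): 1·3+6·1=9≤32, 4·3+4·1=16≤17, objective 11.
(x_1,x_2)=(3,0): 1·3+6·0=3≤32, 4·3+4·0=12≤17, objective 9.
The best lattice point is (4,0), giving 12.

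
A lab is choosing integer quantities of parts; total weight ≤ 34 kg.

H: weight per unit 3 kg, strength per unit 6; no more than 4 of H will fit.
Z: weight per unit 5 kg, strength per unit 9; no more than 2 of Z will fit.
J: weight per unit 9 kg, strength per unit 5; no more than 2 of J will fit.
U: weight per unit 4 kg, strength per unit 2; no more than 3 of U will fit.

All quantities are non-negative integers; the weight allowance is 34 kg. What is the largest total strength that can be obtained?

48

H has the best ratio (6/3); taking only H gives at most 4×6 = 24 (stopped by the supply cap of 4).
Mixing does better — 4×H, 2×Z, and 3×U: weight 34 ≤ 34, strength 4·6 + 2·9 + 3·2 = 48.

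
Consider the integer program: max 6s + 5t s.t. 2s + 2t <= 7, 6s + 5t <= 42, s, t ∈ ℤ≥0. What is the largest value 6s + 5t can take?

Relaxing integrality, the LP optimum is 21.00 at (s,t) = (3.5, 0), which is not an integer point.
(s,t)=(3,0): 2·3+2·0=6≤7, 6·3+5·0=18≤42, objective 18.
(s,t)=(2,1): 2·2+2·1=6≤7, 6·2+5·1=17≤42, objective 17.
(s,t)=(2,0): 2·2+2·0=4≤7, 6·2+5·0=12≤42, objective 12.
Maximum is 18 at (s,t)=(3,0).

18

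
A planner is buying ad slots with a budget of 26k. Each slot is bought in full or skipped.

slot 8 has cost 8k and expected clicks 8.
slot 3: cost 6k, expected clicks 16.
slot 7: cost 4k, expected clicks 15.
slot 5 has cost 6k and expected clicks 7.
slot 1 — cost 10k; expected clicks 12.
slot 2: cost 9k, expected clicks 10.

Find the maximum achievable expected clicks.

slot 3 + slot 7 + slot 5 + slot 2: cost 6 + 4 + 6 + 9 = 25 ≤ 26, expected clicks 16 + 15 + 7 + 10 = 48.
slot 3 + slot 7 + slot 5 + slot 1: cost 6 + 4 + 6 + 10 = 26 ≤ 26, expected clicks 16 + 15 + 7 + 12 = 50.
Best is slot 3, slot 7, slot 5, and slot 1 with total expected clicks 50.

50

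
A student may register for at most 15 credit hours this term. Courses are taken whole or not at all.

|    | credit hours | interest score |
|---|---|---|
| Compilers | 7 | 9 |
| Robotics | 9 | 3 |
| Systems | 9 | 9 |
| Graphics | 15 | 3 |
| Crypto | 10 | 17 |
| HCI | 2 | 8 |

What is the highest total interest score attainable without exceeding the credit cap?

25

Take Crypto and HCI: credit hours 10 + 2 = 12 ≤ 15, interest score 17 + 8 = 25.
No other feasible combination does better.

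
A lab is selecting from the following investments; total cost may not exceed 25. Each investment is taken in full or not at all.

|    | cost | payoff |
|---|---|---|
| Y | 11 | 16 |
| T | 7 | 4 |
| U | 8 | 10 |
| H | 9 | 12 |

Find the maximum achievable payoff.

28

Allowing fractional choices, the relaxed optimum would be about 34.2, but investments are indivisible.
T + U + H: cost 7 + 8 + 9 = 24 ≤ 25, payoff 4 + 10 + 12 = 26.
Y + H: cost 11 + 9 = 20 ≤ 25, payoff 16 + 12 = 28.
Y + U: cost 11 + 8 = 19 ≤ 25, payoff 16 + 10 = 26.
Best is Y and H with total payoff 28.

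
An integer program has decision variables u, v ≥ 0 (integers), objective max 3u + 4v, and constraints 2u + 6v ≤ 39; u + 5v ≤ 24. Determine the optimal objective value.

The continuous relaxation peaks at (19.5, 0) with value 58.50; rounding to a feasible lattice point costs some objective.
(u,v)=(19,0): 2·19+6·0=38≤39, 1·19+5·0=19≤24, objective 57.
(u,v)=(18,0): 2·18+6·0=36≤39, 1·18+5·0=18≤24, objective 54.
The best lattice point is (19,0), giving 57.

57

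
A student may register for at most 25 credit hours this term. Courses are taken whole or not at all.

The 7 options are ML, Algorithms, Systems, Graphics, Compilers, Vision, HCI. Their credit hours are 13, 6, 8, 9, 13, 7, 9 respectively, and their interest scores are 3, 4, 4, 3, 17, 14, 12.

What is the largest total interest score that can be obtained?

31

Systems + Vision + HCI: credit hours 8 + 7 + 9 = 24 ≤ 25, interest score 4 + 14 + 12 = 30.
Algorithms + Vision + HCI: credit hours 6 + 7 + 9 = 22 ≤ 25, interest score 4 + 14 + 12 = 30.
Compilers + Vision: credit hours 13 + 7 = 20 ≤ 25, interest score 17 + 14 = 31.
Best is Compilers and Vision with total interest score 31.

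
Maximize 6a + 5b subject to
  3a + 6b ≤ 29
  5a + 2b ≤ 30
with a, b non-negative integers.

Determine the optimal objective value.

40

(a,b)=(5,2): 3·5+6·2=27≤29, 5·5+2·2=29≤30, objective 40.
(a,b)=(5,1): 3·5+6·1=21≤29, 5·5+2·1=27≤30, objective 35.
(a,b)=(4,2): 3·4+6·2=24≤29, 5·4+2·2=24≤30, objective 34.
The best lattice point is (5,2), giving 40.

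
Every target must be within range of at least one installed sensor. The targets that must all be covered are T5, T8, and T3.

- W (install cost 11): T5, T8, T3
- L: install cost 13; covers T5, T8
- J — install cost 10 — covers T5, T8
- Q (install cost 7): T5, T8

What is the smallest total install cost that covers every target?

The greedy cost-per-new-target heuristic would pick Q and W for 18, but a cheaper cover exists.
W alone covers T5, T8, T3 — every target.
Total install cost: 11.
No cover costs less than 11.

11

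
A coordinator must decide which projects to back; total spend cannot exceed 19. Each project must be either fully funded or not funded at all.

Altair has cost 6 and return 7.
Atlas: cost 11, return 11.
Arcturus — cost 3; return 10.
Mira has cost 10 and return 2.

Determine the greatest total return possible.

21

This is a 0-1 knapsack instance.
Take Atlas and Arcturus: cost 11 + 3 = 14 ≤ 19, return 11 + 10 = 21.
No other feasible combination does better.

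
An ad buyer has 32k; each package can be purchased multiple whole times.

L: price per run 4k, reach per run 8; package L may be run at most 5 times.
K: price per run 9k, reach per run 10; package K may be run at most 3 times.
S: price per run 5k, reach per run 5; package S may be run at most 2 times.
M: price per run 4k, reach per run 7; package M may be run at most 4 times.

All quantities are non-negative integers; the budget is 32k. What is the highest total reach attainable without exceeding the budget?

61

This is a bounded integer knapsack.
L has the best ratio (8/4); taking only L gives at most 5×8 = 40 (stopped by the supply cap of 5).
Mixing does better — 5×L and 3×M: price 32 ≤ 32, reach 5·8 + 3·7 = 61.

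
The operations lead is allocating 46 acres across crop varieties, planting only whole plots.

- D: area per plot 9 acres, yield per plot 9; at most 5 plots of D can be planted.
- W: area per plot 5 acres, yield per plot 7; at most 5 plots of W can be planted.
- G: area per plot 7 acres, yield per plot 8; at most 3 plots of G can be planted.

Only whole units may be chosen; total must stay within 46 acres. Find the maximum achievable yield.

W has the best ratio (7/5); taking only W gives at most 5×7 = 35 (stopped by the supply cap of 5).
Mixing does better — 5×W and 3×G: area 46 ≤ 46, yield 5·7 + 3·8 = 59.

59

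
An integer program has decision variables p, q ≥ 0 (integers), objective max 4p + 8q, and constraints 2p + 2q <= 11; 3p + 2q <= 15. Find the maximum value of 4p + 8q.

Relaxing integrality, the LP optimum is 44.00 at (p,q) = (0, 5.5), which is not an integer point.
(p,q)=(0,5): 2·0+2·5=10≤11, 3·0+2·5=10≤15, objective 40.
(p,q)=(1,4): 2·1+2·4=10≤11, 3·1+2·4=11≤15, objective 36.
(p,q)=(0,4): 2·0+2·4=8≤11, 3·0+2·4=8≤15, objective 32.
Maximum is 40 at (p,q)=(0,5).

40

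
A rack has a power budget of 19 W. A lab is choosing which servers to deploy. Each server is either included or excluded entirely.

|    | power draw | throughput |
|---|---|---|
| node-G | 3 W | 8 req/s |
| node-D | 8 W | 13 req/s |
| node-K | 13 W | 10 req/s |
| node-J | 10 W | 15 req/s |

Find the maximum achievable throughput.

This is an integer program with binary decision variables.
node-G + node-J: power draw 3 + 10 = 13 ≤ 19, throughput 8 + 15 = 23.
node-G + node-D: power draw 3 + 8 = 11 ≤ 19, throughput 8 + 13 = 21.
node-D + node-J: power draw 8 + 10 = 18 ≤ 19, throughput 13 + 15 = 28.
Best is node-D and node-J with total throughput 28.

28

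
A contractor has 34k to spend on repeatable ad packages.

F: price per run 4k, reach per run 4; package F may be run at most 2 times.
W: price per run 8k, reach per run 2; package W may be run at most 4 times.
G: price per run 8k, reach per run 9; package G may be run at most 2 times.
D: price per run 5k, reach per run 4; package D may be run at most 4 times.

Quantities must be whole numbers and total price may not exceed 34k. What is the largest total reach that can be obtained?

G has the best ratio (9/8); taking only G gives at most 2×9 = 18 (stopped by the supply cap of 2).
Mixing does better — 2×F, 2×G, and 2×D: price 34 ≤ 34, reach 2·4 + 2·9 + 2·4 = 34.

34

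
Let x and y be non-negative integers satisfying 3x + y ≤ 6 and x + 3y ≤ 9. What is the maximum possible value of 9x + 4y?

(x,y)=(2,0): 3·2+1·0=6≤6, 1·2+3·0=2≤9, objective 18.
(x,y)=(1,2): 3·1+1·2=5≤6, 1·1+3·2=7≤9, objective 17.
The best lattice point is (2,0), giving 18.

18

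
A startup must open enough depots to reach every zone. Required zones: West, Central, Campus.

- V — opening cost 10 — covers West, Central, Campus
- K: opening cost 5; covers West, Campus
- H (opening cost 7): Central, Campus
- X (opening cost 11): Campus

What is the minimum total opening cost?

The greedy cost-per-new-zone heuristic would pick K and H for 12, but a cheaper cover exists.
V alone covers West, Central, Campus — every zone.
Total opening cost: 10.
No cover costs less than 10.

10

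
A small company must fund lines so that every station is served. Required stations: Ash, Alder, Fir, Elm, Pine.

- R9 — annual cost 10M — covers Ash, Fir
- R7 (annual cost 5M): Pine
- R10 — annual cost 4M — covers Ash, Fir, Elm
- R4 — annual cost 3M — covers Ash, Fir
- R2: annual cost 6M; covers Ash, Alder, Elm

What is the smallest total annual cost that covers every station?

Choose R7, R4, and R2: together they cover Ash, Alder, Fir, Elm, Pine — every station.
Total annual cost: 5 + 3 + 6 = 14.

14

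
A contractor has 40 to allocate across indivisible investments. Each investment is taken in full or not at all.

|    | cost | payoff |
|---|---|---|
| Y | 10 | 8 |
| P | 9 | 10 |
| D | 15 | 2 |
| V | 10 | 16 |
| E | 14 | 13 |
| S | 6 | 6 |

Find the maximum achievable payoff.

45

Allowing fractional choices, the relaxed optimum would be about 45.8, but investments are indivisible.
P + V + E + S: cost 9 + 10 + 14 + 6 = 39 ≤ 40, payoff 10 + 16 + 13 + 6 = 45.
Y + V + E + S: cost 10 + 10 + 14 + 6 = 40 ≤ 40, payoff 8 + 16 + 13 + 6 = 43.
Best is P, V, E, and S with total payoff 45.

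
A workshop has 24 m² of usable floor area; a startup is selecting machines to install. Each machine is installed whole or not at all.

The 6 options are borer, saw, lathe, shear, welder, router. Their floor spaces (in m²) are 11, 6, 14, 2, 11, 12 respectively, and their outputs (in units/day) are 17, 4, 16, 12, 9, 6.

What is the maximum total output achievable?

Allowing fractional choices, the relaxed optimum would be about 41.6, but machines are indivisible.
saw + lathe + shear: floor space 6 + 14 + 2 = 22 ≤ 24, output 4 + 16 + 12 = 32.
borer + saw + shear: floor space 11 + 6 + 2 = 19 ≤ 24, output 17 + 4 + 12 = 33.
borer + shear + welder: floor space 11 + 2 + 11 = 24 ≤ 24, output 17 + 12 + 9 = 38.
Best is borer, shear, and welder with total output 38.

38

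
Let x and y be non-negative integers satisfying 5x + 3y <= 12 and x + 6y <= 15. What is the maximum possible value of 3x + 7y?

The continuous relaxation peaks at (1, 2.33) with value 19.33; rounding to a feasible lattice point costs some objective.
(x,y)=(1,2): 5·1+3·2=11≤12, 1·1+6·2=13≤15, objective 17.
(x,y)=(0,2): 5·0+3·2=6≤12, 1·0+6·2=12≤15, objective 14.
(x,y)=(1,1): 5·1+3·1=8≤12, 1·1+6·1=7≤15, objective 10.
(x,y)=(0,1): 5·0+3·1=3≤12, 1·0+6·1=6≤15, objective 7.
The best lattice point is (1,2), giving 17.

17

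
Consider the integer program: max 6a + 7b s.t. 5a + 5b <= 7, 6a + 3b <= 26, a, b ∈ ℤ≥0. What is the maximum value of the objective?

The continuous relaxation peaks at (0, 1.4) with value 9.80; rounding to a feasible lattice point costs some objective.
(a,b)=(0,1): 5·0+5·1=5≤7, 6·0+3·1=3≤26, objective 7.
(a,b)=(1,0): 5·1+5·0=5≤7, 6·1+3·0=6≤26, objective 6.
Maximum is 7 at (a,b)=(0,1).

7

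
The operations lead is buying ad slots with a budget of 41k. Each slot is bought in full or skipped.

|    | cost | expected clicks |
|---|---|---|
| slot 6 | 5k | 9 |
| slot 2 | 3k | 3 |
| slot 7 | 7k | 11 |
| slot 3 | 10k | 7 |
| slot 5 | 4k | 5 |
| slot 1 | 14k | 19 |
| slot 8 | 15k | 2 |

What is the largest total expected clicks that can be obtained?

Take slot 6, slot 7, slot 3, slot 5, and slot 1: cost 5 + 7 + 10 + 4 + 14 = 40 ≤ 41, expected clicks 9 + 11 + 7 + 5 + 19 = 51.
No other feasible combination does better.

51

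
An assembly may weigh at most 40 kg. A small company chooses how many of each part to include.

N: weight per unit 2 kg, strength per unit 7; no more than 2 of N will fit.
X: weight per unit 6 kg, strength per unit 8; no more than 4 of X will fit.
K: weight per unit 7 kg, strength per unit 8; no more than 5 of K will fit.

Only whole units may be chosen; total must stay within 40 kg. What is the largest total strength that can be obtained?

Take 1×N, 4×X, and 2×K: weight 40 ≤ 40, strength 1·7 + 4·8 + 2·8 = 55.
No other integer combination yields more.

55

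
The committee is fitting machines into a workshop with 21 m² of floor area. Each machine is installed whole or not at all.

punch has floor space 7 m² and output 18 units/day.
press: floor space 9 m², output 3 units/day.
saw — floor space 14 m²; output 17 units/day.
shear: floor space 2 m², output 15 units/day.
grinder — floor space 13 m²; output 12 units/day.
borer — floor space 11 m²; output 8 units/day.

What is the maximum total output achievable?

41

Allowing fractional choices, the relaxed optimum would be about 47.6, but machines are indivisible.
punch + shear + borer: floor space 7 + 2 + 11 = 20 ≤ 21, output 18 + 15 + 8 = 41.
punch + press + shear: floor space 7 + 9 + 2 = 18 ≤ 21, output 18 + 3 + 15 = 36.
punch + saw: floor space 7 + 14 = 21 ≤ 21, output 18 + 17 = 35.
Best is punch, shear, and borer with total output 41.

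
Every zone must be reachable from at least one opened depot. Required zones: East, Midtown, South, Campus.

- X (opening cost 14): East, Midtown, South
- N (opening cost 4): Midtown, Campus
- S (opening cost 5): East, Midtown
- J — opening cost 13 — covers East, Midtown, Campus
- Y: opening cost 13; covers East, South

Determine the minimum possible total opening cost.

17

The greedy cost-per-new-zone heuristic would pick N, S, and Y for 22, but a cheaper cover exists.
Choose N and Y: together they cover East, Midtown, South, Campus — every zone.
Total opening cost: 4 + 13 = 17.
No cover costs less than 17.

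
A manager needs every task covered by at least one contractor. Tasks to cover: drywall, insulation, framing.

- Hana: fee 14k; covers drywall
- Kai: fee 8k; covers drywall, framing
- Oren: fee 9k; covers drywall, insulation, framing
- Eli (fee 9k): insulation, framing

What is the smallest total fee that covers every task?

Oren alone covers drywall, insulation, framing — every task.
Total fee: 9.
No cover costs less than 9.

9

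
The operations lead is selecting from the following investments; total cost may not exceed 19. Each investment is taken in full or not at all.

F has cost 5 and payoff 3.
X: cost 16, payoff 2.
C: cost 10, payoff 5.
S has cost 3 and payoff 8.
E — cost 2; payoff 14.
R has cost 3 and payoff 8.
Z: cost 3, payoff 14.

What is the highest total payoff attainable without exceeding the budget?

F + S + E + R + Z: cost 5 + 3 + 2 + 3 + 3 = 16 ≤ 19, payoff 3 + 8 + 14 + 8 + 14 = 47.
S + E + R + Z: cost 3 + 2 + 3 + 3 = 11 ≤ 19, payoff 8 + 14 + 8 + 14 = 44.
Best is F, S, E, R, and Z with total payoff 47.

47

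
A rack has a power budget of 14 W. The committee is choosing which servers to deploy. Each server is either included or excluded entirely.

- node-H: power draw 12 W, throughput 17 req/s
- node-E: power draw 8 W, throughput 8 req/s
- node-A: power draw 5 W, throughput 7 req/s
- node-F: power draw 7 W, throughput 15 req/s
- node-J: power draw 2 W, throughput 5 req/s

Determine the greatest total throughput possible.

node-A + node-F: power draw 5 + 7 = 12 ≤ 14, throughput 7 + 15 = 22.
node-A + node-F + node-J: power draw 5 + 7 + 2 = 14 ≤ 14, throughput 7 + 15 + 5 = 27.
Best is node-A, node-F, and node-J with total throughput 27.

27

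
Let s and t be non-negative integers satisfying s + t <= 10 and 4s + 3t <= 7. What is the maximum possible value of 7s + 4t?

11

(s,t)=(1,1): 1·1+1·1=2≤10, 4·1+3·1=7≤7, objective 11.
(s,t)=(0,2): 1·0+1·2=2≤10, 4·0+3·2=6≤7, objective 8.
(s,t)=(1,0): 1·1+1·0=1≤10, 4·1+3·0=4≤7, objective 7.
(s,t)=(0,1): 1·0+1·1=1≤10, 4·0+3·1=3≤7, objective 4.
The best lattice point is (1,1), giving 11.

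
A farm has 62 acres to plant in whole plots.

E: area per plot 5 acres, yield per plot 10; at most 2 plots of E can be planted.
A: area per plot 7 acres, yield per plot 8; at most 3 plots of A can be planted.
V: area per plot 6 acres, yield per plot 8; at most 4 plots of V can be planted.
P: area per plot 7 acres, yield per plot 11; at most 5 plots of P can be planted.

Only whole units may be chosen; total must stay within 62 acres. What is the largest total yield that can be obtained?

96

Take 2×E, 4×V, and 4×P: area 62 ≤ 62, yield 2·10 + 4·8 + 4·11 = 96.
E has the best ratio (10/5) and is taken to its limit of 2; remaining capacity is filled optimally with the others.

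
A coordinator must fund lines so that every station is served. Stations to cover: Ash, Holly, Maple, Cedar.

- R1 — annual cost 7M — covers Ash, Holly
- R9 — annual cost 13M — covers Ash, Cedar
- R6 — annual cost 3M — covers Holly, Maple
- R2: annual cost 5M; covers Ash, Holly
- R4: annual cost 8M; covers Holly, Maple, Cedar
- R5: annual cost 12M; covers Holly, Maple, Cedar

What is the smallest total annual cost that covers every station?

The greedy cost-per-new-station heuristic would pick R6, R2, and R4 for 16, but a cheaper cover exists.
Choose R2 and R4: together they cover Ash, Holly, Maple, Cedar — every station.
Total annual cost: 5 + 8 = 13.
No cover costs less than 13.

13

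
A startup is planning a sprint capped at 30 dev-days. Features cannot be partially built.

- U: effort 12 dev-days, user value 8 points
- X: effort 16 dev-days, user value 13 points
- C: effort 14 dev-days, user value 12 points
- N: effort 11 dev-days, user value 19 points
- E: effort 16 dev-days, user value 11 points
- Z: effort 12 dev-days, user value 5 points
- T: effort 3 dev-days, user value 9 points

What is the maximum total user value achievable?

C + N + T: effort 14 + 11 + 3 = 28 ≤ 30, user value 12 + 19 + 9 = 40.
X + N + T: effort 16 + 11 + 3 = 30 ≤ 30, user value 13 + 19 + 9 = 41.
N + E + T: effort 11 + 16 + 3 = 30 ≤ 30, user value 19 + 11 + 9 = 39.
Best is X, N, and T with total user value 41.

41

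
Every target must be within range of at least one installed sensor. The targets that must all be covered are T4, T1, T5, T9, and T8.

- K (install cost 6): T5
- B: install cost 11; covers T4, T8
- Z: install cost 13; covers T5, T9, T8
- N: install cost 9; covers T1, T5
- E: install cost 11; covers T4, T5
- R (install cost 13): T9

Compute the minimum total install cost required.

33

Choose B, Z, and N: together they cover T4, T1, T5, T9, T8 — every target.
Total install cost: 11 + 13 + 9 = 33.
No cover costs less than 33.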